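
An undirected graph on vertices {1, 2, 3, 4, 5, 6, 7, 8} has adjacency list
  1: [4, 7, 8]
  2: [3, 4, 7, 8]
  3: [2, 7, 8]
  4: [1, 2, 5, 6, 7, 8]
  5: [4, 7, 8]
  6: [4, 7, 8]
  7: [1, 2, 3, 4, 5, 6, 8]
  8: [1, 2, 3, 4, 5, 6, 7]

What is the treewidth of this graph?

A width-3 tree decomposition is:
Bags: B1 = {2, 4, 7, 8}  B2 = {4, 5, 7, 8}  B3 = {1, 4, 7, 8}  B4 = {2, 3, 7, 8}  B5 = {4, 6, 7, 8}
Tree: B1–B2, B1–B3, B1–B4, B1–B5
The largest bag has 4 vertices, giving width 3; this decomposition certifies tw(G) ≤ 3. For the lower bound, the 4 vertices {2, 3, 7, 8} are pairwise adjacent, and any tree decomposition puts a clique entirely inside one bag — forcing width ≥ 3. Hence tw(G) = 3 exactly.

3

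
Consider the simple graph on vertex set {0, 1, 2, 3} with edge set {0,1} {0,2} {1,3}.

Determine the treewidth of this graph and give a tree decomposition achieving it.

Each bag holds 2 vertices, so the decomposition has width 1, which upper-bounds the treewidth. Any graph with an edge has treewidth ≥ 1, and G has the edge 0–1. Hence tw(G) = 1 exactly.

Treewidth 1.
One optimal decomposition is:
Bags: B1 = {0, 1}  B2 = {1, 3}  B3 = {0, 2}
Tree: B1–B2, B1–B3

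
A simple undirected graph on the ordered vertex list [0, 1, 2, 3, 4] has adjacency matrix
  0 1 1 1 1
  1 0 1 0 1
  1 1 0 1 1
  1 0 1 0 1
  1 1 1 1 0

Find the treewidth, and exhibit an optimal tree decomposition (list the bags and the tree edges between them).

Treewidth 3.
One optimal decomposition is:
Bags: B1 = {0, 2, 3, 4}  B2 = {0, 1, 2, 4}
Tree: B1–B2

Every bag has size at most 4, so the width is 4 − 1 = 3 and tw(G) ≤ 3. For the lower bound, the 4 vertices {0, 1, 2, 4} are pairwise adjacent, and any tree decomposition puts a clique entirely inside one bag — forcing width ≥ 3. Combining the bounds, tw(G) = 3.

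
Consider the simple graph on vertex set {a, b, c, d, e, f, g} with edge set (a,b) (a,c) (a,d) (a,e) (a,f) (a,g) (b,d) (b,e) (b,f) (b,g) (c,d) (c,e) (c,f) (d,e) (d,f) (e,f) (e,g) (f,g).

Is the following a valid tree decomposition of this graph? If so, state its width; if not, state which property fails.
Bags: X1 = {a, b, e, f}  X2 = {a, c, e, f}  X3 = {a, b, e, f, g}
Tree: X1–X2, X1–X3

No — vertex d appears in no bag.

A tree decomposition must satisfy three properties: every vertex lies in some bag; for every edge, both endpoints lie together in some bag; and for every vertex, the bags containing it form a connected subtree. Here vertex d appears in no bag, so the decomposition is invalid.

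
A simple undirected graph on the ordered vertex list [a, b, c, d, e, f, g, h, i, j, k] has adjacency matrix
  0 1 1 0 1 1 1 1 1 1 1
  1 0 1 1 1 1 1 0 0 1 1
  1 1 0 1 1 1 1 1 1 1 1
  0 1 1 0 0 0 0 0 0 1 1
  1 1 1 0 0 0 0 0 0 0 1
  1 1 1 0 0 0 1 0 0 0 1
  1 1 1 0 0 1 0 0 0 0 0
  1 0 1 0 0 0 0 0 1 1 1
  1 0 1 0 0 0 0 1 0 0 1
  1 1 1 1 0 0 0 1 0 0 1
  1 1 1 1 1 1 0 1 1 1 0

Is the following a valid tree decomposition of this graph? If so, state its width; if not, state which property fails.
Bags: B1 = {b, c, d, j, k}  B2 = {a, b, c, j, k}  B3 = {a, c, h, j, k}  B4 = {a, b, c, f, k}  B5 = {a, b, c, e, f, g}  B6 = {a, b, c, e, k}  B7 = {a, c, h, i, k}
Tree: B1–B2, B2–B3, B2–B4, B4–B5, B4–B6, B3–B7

No — bags containing vertex e are not connected in the tree.

A tree decomposition must satisfy three properties: every vertex lies in some bag; for every edge, both endpoints lie together in some bag; and for every vertex, the bags containing it form a connected subtree. Here bags containing vertex e are not connected in the tree, so the decomposition is invalid.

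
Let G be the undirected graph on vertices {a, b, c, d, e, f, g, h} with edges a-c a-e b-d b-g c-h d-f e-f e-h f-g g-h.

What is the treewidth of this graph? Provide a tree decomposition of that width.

Treewidth 2.
One such decomposition:
Bags: B1 = {a, c, h}  B2 = {a, e, h}  B3 = {e, g, h}  B4 = {e, f, g}  B5 = {b, f, g}  B6 = {b, d, f}
Tree: B1–B2, B2–B3, B3–B4, B4–B5, B5–B6

The largest bag has 3 vertices, giving width 2; this decomposition certifies tw(G) ≤ 2. Since c–a–e–h–c is a cycle in G, G is not acyclic. Forests are exactly the graphs of treewidth ≤ 1, so tw(G) ≥ 2. The upper and lower bounds meet at 2, so that is the treewidth.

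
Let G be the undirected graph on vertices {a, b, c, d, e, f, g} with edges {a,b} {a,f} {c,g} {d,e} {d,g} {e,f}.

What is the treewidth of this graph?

1

A width-1 tree decomposition is:
Bags: B1 = {a, b}  B2 = {a, f}  B3 = {e, f}  B4 = {d, e}  B5 = {d, g}  B6 = {c, g}
Tree: B1–B2, B2–B3, B3–B4, B4–B5, B5–B6
Every bag has size at most 2, so the width is 2 − 1 = 1 and tw(G) ≤ 1. G has an edge, so its treewidth is at least 1. Combining the bounds, tw(G) = 1.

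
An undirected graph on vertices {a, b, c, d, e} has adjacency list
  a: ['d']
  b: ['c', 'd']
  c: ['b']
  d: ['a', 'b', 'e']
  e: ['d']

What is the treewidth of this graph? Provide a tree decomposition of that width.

Treewidth 1.
One such decomposition:
Bags: B1 = {a, d}  B2 = {b, d}  B3 = {d, e}  B4 = {b, c}
Tree: B1–B2, B1–B3, B2–B4

Each bag holds 2 vertices, so the decomposition has width 1, which upper-bounds the treewidth. Since G has at least one edge (e.g. d–a), it is not an edgeless graph, so tw(G) ≥ 1. Therefore the treewidth is 1.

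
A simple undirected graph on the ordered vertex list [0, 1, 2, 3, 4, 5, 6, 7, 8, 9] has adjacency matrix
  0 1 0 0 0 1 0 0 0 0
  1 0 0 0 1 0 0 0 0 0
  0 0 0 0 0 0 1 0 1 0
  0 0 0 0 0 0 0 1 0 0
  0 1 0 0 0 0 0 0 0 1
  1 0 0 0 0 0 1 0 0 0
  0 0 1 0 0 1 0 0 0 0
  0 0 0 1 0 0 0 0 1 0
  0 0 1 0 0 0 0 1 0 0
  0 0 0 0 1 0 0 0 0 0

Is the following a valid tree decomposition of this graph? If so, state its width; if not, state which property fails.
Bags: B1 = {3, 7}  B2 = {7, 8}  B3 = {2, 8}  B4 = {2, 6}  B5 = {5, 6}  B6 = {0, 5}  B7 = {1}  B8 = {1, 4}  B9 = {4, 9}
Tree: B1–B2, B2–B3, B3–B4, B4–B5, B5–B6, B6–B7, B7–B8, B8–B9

No — edge (0,1) lies in no bag.

A tree decomposition must satisfy three properties: every vertex lies in some bag; for every edge, both endpoints lie together in some bag; and for every vertex, the bags containing it form a connected subtree. Here edge (0,1) lies in no bag, so the decomposition is invalid.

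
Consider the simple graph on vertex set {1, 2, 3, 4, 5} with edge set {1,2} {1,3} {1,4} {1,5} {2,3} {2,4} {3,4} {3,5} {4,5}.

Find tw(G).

A width-3 tree decomposition is:
Bags: B1 = {1, 2, 3, 4}  B2 = {1, 3, 4, 5}
Tree: B1–B2
Every bag has size at most 4, so the width is 4 − 1 = 3 and tw(G) ≤ 3. On the other hand G contains the 4-clique {1, 2, 3, 4}. A clique must lie in a single bag of any decomposition, so no decomposition can have width below 3. The upper and lower bounds meet at 3, so that is the treewidth.

3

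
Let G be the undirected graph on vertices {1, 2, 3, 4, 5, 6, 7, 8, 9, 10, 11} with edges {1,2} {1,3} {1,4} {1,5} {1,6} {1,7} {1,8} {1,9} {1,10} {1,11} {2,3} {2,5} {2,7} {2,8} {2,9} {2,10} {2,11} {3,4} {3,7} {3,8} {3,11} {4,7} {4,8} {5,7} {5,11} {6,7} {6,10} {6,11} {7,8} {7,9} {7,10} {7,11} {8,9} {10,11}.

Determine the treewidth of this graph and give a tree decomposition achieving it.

The largest bag has 5 vertices, giving width 4; this decomposition certifies tw(G) ≤ 4. On the other hand G contains the 5-clique {1, 2, 7, 8, 9}. A clique must lie in a single bag of any decomposition, so no decomposition can have width below 4. Hence tw(G) = 4 exactly.

Treewidth 4.
One optimal decomposition is:
Bags: B1 = {1, 2, 7, 10, 11}  B2 = {1, 2, 3, 7, 11}  B3 = {1, 2, 3, 7, 8}  B4 = {1, 3, 4, 7, 8}  B5 = {1, 2, 7, 8, 9}  B6 = {1, 2, 5, 7, 11}  B7 = {1, 6, 7, 10, 11}
Tree: B1–B2, B2–B3, B3–B4, B3–B5, B2–B6, B1–B7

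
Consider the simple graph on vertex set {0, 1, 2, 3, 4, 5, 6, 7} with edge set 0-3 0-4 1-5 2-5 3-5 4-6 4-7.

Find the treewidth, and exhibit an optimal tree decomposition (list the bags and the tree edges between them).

Each bag holds 2 vertices, so the decomposition has width 1, which upper-bounds the treewidth. Any graph with an edge has treewidth ≥ 1, and G has the edge 5–3. Therefore the treewidth is 1.

Treewidth 1.
Bags: B1 = {3, 5}  B2 = {1, 5}  B3 = {0, 3}  B4 = {0, 4}  B5 = {2, 5}  B6 = {4, 7}  B7 = {4, 6}
Tree: B1–B2, B1–B3, B3–B4, B1–B5, B4–B6, B6–B7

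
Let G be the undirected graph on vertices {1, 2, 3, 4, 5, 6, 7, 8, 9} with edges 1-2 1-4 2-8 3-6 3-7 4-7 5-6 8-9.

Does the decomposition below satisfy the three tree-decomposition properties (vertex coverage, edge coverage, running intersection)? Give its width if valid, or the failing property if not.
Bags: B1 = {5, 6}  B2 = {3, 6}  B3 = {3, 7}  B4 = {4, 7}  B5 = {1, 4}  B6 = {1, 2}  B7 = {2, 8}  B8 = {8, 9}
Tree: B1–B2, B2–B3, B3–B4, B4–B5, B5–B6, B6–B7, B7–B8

Yes; width 1.

Every vertex of G appears in some bag (union = {1, 2, 3, 4, 5, 6, 7, 8, 9}); every edge is covered by a bag; and for each vertex v the set of bags containing v is connected in the bag tree. The decomposition is therefore valid. The largest bag has 2 vertices, so the width is 1.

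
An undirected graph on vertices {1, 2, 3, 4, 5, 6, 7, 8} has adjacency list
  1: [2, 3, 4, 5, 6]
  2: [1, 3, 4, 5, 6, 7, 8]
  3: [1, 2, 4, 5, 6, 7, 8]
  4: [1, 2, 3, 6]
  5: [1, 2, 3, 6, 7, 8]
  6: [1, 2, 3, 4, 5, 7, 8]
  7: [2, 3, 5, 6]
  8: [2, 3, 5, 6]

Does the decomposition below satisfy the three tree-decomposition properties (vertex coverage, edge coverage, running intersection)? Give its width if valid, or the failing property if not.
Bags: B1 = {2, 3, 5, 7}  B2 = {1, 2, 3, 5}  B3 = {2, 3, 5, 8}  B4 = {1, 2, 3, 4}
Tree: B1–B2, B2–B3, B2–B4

No — vertex 6 appears in no bag.

A tree decomposition must satisfy three properties: every vertex lies in some bag; for every edge, both endpoints lie together in some bag; and for every vertex, the bags containing it form a connected subtree. Here vertex 6 appears in no bag, so the decomposition is invalid.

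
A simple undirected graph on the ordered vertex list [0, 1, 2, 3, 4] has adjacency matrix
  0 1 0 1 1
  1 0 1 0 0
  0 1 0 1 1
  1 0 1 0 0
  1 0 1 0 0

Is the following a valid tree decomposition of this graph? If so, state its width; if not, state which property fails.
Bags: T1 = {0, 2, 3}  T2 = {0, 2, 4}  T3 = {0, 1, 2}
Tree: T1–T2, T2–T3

Vertex coverage: the bags together contain {0, 1, 2, 3, 4}, the full vertex set. Edge coverage: each edge of G has both endpoints in at least one bag. Running intersection: for every vertex, the bags containing it form a connected subtree. All three properties hold, so this is a valid tree decomposition of width max|bag| − 1 = 2, and hence tw(G) ≤ 2.

Yes; width 2.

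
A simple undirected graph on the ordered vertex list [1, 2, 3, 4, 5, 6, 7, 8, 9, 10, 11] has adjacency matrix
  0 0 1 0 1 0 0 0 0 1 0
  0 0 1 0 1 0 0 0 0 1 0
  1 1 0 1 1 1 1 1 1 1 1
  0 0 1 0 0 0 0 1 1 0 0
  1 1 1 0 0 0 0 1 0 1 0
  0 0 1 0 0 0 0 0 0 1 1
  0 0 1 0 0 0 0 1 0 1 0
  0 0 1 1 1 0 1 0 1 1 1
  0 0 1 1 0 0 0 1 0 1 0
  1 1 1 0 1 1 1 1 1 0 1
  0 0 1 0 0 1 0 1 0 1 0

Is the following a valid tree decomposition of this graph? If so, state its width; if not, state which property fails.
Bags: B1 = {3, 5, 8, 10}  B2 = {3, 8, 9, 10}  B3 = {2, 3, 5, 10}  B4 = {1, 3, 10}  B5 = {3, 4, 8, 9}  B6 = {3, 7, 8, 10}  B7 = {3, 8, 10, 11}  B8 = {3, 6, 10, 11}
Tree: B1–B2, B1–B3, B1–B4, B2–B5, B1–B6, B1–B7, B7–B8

No — edge (5,1) lies in no bag.

A tree decomposition must satisfy three properties: every vertex lies in some bag; for every edge, both endpoints lie together in some bag; and for every vertex, the bags containing it form a connected subtree. Here edge (5,1) lies in no bag, so the decomposition is invalid.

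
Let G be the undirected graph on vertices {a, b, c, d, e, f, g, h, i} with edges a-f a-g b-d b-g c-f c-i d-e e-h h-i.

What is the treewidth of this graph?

A width-2 tree decomposition is:
Bags: B1 = {c, h, i}  B2 = {c, e, h}  B3 = {c, d, e}  B4 = {b, c, d}  B5 = {b, c, g}  B6 = {a, c, g}  B7 = {a, c, f}
Tree: B1–B2, B2–B3, B3–B4, B4–B5, B5–B6, B6–B7
Every bag has size at most 3, so the width is 3 − 1 = 2 and tw(G) ≤ 2. For the lower bound, G contains the cycle c–i–h–e–d–b–g–a–f–c, so G is not a forest; only forests have treewidth ≤ 1, hence tw(G) ≥ 2. Hence tw(G) = 2 exactly.

2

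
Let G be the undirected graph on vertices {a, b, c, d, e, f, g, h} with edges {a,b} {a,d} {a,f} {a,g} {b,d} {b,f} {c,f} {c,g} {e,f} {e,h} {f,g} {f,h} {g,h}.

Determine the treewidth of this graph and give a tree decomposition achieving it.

Treewidth 2.
Bags: B1 = {a, f, g}  B2 = {a, b, f}  B3 = {f, g, h}  B4 = {e, f, h}  B5 = {c, f, g}  B6 = {a, b, d}
Tree: B1–B2, B1–B3, B3–B4, B1–B5, B2–B6

Every bag has size at most 3, so the width is 3 − 1 = 2 and tw(G) ≤ 2. On the other hand G contains the 3-clique {a, b, d}. A clique must lie in a single bag of any decomposition, so no decomposition can have width below 2. Combining the bounds, tw(G) = 2.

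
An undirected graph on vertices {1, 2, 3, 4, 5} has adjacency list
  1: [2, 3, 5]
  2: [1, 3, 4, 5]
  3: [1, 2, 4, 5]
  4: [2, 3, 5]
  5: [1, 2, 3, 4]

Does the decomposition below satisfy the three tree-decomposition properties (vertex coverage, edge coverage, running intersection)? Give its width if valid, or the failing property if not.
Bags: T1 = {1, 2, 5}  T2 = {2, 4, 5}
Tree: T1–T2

A tree decomposition must satisfy three properties: every vertex lies in some bag; for every edge, both endpoints lie together in some bag; and for every vertex, the bags containing it form a connected subtree. Here vertex 3 appears in no bag, so the decomposition is invalid.

No — vertex 3 appears in no bag.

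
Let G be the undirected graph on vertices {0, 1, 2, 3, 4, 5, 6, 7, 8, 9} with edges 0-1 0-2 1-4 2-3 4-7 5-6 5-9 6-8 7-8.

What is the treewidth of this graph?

1

A width-1 tree decomposition is:
Bags: B1 = {2, 3}  B2 = {0, 2}  B3 = {0, 1}  B4 = {1, 4}  B5 = {4, 7}  B6 = {7, 8}  B7 = {6, 8}  B8 = {5, 6}  B9 = {5, 9}
Tree: B1–B2, B2–B3, B3–B4, B4–B5, B5–B6, B6–B7, B7–B8, B8–B9
The largest bag has 2 vertices, giving width 1; this decomposition certifies tw(G) ≤ 1. Any graph with an edge has treewidth ≥ 1, and G has the edge 3–2. Combining the bounds, tw(G) = 1.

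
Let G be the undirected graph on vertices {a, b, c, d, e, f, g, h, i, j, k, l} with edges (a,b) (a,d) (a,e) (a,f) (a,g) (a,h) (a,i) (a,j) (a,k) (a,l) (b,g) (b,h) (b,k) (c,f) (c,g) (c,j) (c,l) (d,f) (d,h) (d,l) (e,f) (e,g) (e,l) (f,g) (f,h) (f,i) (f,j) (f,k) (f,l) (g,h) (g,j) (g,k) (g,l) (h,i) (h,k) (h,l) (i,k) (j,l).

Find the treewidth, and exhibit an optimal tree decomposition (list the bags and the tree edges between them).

Treewidth 4.
One optimal decomposition is:
Bags: B1 = {a, f, g, h, l}  B2 = {a, f, g, h, k}  B3 = {a, f, h, i, k}  B4 = {a, b, g, h, k}  B5 = {a, f, g, j, l}  B6 = {c, f, g, j, l}  B7 = {a, d, f, h, l}  B8 = {a, e, f, g, l}
Tree: B1–B2, B2–B3, B2–B4, B1–B5, B5–B6, B1–B7, B1–B8

Each bag holds 5 vertices, so the decomposition has width 4, which upper-bounds the treewidth. For the lower bound, the 5 vertices {c, f, g, j, l} are pairwise adjacent, and any tree decomposition puts a clique entirely inside one bag — forcing width ≥ 4. Hence tw(G) = 4 exactly.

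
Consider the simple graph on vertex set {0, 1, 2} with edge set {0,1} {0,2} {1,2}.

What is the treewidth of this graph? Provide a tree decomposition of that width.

With just one bag of size 3, the width is 3 − 1 = 2, so tw(G) ≤ 2. Conversely, {0, 1, 2} is a clique of size 3, and the vertices of any clique must share a bag in every tree decomposition; so some bag has ≥ 3 vertices and tw(G) ≥ 2. Combining the bounds, tw(G) = 2.

Treewidth 2.
One optimal decomposition is:
Bags: B1 = {0, 1, 2}
Tree: (single bag)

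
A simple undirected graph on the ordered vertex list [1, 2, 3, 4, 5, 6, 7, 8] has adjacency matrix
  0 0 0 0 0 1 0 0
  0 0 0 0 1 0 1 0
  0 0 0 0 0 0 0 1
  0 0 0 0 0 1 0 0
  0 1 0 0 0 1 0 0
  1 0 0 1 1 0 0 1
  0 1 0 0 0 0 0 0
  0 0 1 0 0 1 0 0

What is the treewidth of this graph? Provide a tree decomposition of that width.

Treewidth 1.
One such decomposition:
Bags: B1 = {2, 5}  B2 = {5, 6}  B3 = {2, 7}  B4 = {6, 8}  B5 = {3, 8}  B6 = {1, 6}  B7 = {4, 6}
Tree: B1–B2, B1–B3, B2–B4, B4–B5, B4–B6, B4–B7

Every bag has size at most 2, so the width is 2 − 1 = 1 and tw(G) ≤ 1. Any graph with an edge has treewidth ≥ 1, and G has the edge 2–5. Hence tw(G) = 1 exactly.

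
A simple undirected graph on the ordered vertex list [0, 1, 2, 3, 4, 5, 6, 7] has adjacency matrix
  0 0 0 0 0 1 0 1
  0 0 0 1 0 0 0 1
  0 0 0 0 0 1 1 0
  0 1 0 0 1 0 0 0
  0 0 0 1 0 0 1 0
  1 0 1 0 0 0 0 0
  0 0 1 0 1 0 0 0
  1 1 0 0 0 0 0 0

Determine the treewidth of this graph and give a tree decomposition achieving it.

The largest bag has 3 vertices, giving width 2; this decomposition certifies tw(G) ≤ 2. The edges 0–5–2–6–4–3–1–7–0 form a cycle, so G is not a tree and its treewidth is at least 2. Combining the bounds, tw(G) = 2.

Treewidth 2.
One such decomposition:
Bags: B1 = {0, 2, 5}  B2 = {0, 2, 6}  B3 = {0, 4, 6}  B4 = {0, 3, 4}  B5 = {0, 1, 3}  B6 = {0, 1, 7}
Tree: B1–B2, B2–B3, B3–B4, B4–B5, B5–B6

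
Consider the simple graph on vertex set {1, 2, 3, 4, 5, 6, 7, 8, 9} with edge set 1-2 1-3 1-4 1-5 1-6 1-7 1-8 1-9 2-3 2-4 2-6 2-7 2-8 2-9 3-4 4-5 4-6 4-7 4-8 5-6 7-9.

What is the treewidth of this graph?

A width-3 tree decomposition is:
Bags: B1 = {1, 2, 4, 6}  B2 = {1, 2, 4, 8}  B3 = {1, 2, 3, 4}  B4 = {1, 2, 4, 7}  B5 = {1, 4, 5, 6}  B6 = {1, 2, 7, 9}
Tree: B1–B2, B2–B3, B1–B4, B1–B5, B4–B6
Every bag has size at most 4, so the width is 4 − 1 = 3 and tw(G) ≤ 3. For the lower bound, the 4 vertices {1, 2, 7, 9} are pairwise adjacent, and any tree decomposition puts a clique entirely inside one bag — forcing width ≥ 3. Therefore the treewidth is 3.

3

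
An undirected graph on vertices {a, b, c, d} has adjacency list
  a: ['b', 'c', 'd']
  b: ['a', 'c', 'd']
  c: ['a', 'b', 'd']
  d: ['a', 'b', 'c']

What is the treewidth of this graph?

A width-3 tree decomposition is:
Bags: B1 = {a, b, c, d}
Tree: (single bag)
A single bag containing all 4 vertices is trivially a valid decomposition of width 3. Conversely, {a, b, c, d} is a clique of size 4, and the vertices of any clique must share a bag in every tree decomposition; so some bag has ≥ 4 vertices and tw(G) ≥ 3. The upper and lower bounds meet at 3, so that is the treewidth.

3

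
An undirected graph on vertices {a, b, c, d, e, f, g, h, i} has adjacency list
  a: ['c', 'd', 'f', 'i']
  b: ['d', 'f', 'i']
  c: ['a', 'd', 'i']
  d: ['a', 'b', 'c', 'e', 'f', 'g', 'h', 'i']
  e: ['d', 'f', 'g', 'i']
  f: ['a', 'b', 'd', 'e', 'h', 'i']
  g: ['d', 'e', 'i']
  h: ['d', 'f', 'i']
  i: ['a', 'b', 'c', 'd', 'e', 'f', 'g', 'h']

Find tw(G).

3

A width-3 tree decomposition is:
Bags: B1 = {d, e, g, i}  B2 = {d, e, f, i}  B3 = {a, d, f, i}  B4 = {b, d, f, i}  B5 = {d, f, h, i}  B6 = {a, c, d, i}
Tree: B1–B2, B2–B3, B3–B4, B3–B5, B3–B6
Each bag holds 4 vertices, so the decomposition has width 3, which upper-bounds the treewidth. Conversely, {d, e, g, i} is a clique of size 4, and the vertices of any clique must share a bag in every tree decomposition; so some bag has ≥ 4 vertices and tw(G) ≥ 3. The upper and lower bounds meet at 3, so that is the treewidth.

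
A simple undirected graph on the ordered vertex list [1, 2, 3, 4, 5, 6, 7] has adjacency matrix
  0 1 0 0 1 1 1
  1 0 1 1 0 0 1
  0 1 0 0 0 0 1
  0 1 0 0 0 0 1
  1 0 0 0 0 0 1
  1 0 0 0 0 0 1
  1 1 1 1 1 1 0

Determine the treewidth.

2

A width-2 tree decomposition is:
Bags: B1 = {1, 2, 7}  B2 = {2, 3, 7}  B3 = {2, 4, 7}  B4 = {1, 5, 7}  B5 = {1, 6, 7}
Tree: B1–B2, B1–B3, B1–B4, B1–B5
Each bag holds 3 vertices, so the decomposition has width 2, which upper-bounds the treewidth. For the lower bound, the 3 vertices {1, 2, 7} are pairwise adjacent, and any tree decomposition puts a clique entirely inside one bag — forcing width ≥ 2. Combining the bounds, tw(G) = 2.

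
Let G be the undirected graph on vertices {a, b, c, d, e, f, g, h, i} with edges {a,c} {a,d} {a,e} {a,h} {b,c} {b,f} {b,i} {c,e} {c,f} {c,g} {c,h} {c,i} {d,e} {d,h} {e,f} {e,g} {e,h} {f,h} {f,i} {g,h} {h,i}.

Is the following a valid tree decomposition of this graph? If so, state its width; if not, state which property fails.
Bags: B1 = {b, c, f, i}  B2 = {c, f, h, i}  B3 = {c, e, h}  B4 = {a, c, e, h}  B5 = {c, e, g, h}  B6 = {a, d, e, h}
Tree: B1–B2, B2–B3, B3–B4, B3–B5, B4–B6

No — edge (f,e) lies in no bag.

A tree decomposition must satisfy three properties: every vertex lies in some bag; for every edge, both endpoints lie together in some bag; and for every vertex, the bags containing it form a connected subtree. Here edge (f,e) lies in no bag, so the decomposition is invalid.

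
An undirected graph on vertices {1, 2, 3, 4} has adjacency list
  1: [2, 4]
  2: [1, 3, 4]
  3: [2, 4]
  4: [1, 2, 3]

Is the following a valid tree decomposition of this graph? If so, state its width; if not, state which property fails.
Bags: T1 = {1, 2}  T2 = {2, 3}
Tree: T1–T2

A tree decomposition must satisfy three properties: every vertex lies in some bag; for every edge, both endpoints lie together in some bag; and for every vertex, the bags containing it form a connected subtree. Here vertex 4 appears in no bag, so the decomposition is invalid.

No — vertex 4 appears in no bag.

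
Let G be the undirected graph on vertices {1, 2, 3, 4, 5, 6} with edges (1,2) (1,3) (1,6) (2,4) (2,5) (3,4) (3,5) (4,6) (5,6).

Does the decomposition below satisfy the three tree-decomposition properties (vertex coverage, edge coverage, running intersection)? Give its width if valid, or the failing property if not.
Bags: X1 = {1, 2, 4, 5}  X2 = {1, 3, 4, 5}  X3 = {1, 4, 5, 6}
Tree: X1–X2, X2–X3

Yes; width 3.

Every vertex of G appears in some bag (union = {1, 2, 3, 4, 5, 6}); every edge is covered by a bag; and for each vertex v the set of bags containing v is connected in the bag tree. The decomposition is therefore valid. The largest bag has 4 vertices, so the width is 3.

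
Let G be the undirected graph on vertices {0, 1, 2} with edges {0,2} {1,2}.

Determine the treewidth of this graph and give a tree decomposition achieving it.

Treewidth 1.
Bags: B1 = {1, 2}  B2 = {0, 2}
Tree: B1–B2

The largest bag has 2 vertices, giving width 1; this decomposition certifies tw(G) ≤ 1. Any graph with an edge has treewidth ≥ 1, and G has the edge 2–1. Combining the bounds, tw(G) = 1.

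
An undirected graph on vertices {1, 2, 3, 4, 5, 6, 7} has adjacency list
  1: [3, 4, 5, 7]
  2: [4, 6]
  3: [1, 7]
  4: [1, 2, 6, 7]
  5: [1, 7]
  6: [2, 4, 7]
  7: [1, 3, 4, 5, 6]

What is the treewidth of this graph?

2

A width-2 tree decomposition is:
Bags: B1 = {1, 5, 7}  B2 = {1, 4, 7}  B3 = {4, 6, 7}  B4 = {1, 3, 7}  B5 = {2, 4, 6}
Tree: B1–B2, B2–B3, B2–B4, B3–B5
Each bag holds 3 vertices, so the decomposition has width 2, which upper-bounds the treewidth. On the other hand G contains the 3-clique {2, 4, 6}. A clique must lie in a single bag of any decomposition, so no decomposition can have width below 2. Therefore the treewidth is 2.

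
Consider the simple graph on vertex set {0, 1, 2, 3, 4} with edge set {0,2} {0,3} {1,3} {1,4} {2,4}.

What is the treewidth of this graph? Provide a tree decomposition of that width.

Every bag has size at most 3, so the width is 3 − 1 = 2 and tw(G) ≤ 2. Since 1–4–2–0–3–1 is a cycle in G, G is not acyclic. Forests are exactly the graphs of treewidth ≤ 1, so tw(G) ≥ 2. Therefore the treewidth is 2.

Treewidth 2.
One optimal decomposition is:
Bags: B1 = {1, 2, 4}  B2 = {0, 1, 2}  B3 = {0, 1, 3}
Tree: B1–B2, B2–B3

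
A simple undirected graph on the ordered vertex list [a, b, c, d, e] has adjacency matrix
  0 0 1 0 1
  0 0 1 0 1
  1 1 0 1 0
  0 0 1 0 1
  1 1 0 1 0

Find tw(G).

A width-2 tree decomposition is:
Bags: B1 = {b, c, e}  B2 = {a, c, e}  B3 = {c, d, e}
Tree: B1–B2, B2–B3
Every bag has size at most 3, so the width is 3 − 1 = 2 and tw(G) ≤ 2. Since c–b–e–a–c is a cycle in G, G is not acyclic. Forests are exactly the graphs of treewidth ≤ 1, so tw(G) ≥ 2. Hence tw(G) = 2 exactly.

2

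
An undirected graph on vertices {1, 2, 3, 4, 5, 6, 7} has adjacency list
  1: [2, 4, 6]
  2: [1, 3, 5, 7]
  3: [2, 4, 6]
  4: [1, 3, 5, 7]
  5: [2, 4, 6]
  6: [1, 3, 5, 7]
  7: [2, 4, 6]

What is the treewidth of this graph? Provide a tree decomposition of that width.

Treewidth 3.
Bags: B1 = {2, 4, 6, 7}  B2 = {2, 4, 5, 6}  B3 = {1, 2, 4, 6}  B4 = {2, 3, 4, 6}
Tree: B1–B2, B2–B3, B3–B4

Each bag holds 4 vertices, so the decomposition has width 3, which upper-bounds the treewidth. For the lower bound: the 4 vertex sets {6,7}, {2,5}, {4}, {1} are disjoint, each induces a connected subgraph, and every pair is joined by at least one edge of G. Contracting each set to a single vertex therefore yields K_{4} as a minor, and since treewidth is minor-monotone, tw(G) ≥ tw(K_{4}) = 3. Therefore the treewidth is 3.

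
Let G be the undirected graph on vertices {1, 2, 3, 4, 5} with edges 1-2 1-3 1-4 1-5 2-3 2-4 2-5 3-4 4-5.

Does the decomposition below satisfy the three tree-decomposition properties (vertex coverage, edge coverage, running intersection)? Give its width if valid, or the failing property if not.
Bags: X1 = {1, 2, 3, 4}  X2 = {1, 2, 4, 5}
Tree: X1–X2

Checking the three conditions: (i) the bags cover all of {1, 2, 3, 4, 5}; (ii) for each edge, some bag contains both endpoints; (iii) the bags containing any fixed vertex form a subtree. All hold, so the decomposition is valid with width 4 − 1 = 3.

Yes; width 3.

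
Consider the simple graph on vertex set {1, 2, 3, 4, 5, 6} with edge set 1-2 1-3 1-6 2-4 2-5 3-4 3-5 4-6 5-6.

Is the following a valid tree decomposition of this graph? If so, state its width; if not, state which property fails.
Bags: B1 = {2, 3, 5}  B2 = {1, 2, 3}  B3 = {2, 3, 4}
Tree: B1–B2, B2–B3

No — vertex 6 appears in no bag.

A tree decomposition must satisfy three properties: every vertex lies in some bag; for every edge, both endpoints lie together in some bag; and for every vertex, the bags containing it form a connected subtree. Here vertex 6 appears in no bag, so the decomposition is invalid.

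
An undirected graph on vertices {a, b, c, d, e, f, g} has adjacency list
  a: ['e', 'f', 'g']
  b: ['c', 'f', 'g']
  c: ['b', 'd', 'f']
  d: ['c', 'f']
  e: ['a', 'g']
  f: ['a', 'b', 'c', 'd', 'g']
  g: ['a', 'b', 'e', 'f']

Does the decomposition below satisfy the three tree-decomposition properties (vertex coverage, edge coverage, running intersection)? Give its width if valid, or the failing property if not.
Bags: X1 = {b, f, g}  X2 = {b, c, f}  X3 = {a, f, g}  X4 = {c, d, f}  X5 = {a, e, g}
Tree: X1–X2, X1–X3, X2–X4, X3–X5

Yes; width 2.

Checking the three conditions: (i) the bags cover all of {a, b, c, d, e, f, g}; (ii) for each edge, some bag contains both endpoints; (iii) the bags containing any fixed vertex form a subtree. All hold, so the decomposition is valid with width 3 − 1 = 2.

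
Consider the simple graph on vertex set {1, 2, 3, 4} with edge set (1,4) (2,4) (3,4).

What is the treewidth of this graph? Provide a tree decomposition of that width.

Every bag has size at most 2, so the width is 2 − 1 = 1 and tw(G) ≤ 1. Any graph with an edge has treewidth ≥ 1, and G has the edge 3–4. Therefore the treewidth is 1.

Treewidth 1.
Bags: B1 = {3, 4}  B2 = {2, 4}  B3 = {1, 4}
Tree: B1–B2, B1–B3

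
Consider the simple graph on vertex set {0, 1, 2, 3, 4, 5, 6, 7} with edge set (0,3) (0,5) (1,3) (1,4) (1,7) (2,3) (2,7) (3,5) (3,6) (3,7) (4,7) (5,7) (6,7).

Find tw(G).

A width-2 tree decomposition is:
Bags: B1 = {1, 3, 7}  B2 = {3, 5, 7}  B3 = {0, 3, 5}  B4 = {1, 4, 7}  B5 = {2, 3, 7}  B6 = {3, 6, 7}
Tree: B1–B2, B2–B3, B1–B4, B1–B5, B5–B6
The largest bag has 3 vertices, giving width 2; this decomposition certifies tw(G) ≤ 2. Conversely, {0, 3, 5} is a clique of size 3, and the vertices of any clique must share a bag in every tree decomposition; so some bag has ≥ 3 vertices and tw(G) ≥ 2. Combining the bounds, tw(G) = 2.

2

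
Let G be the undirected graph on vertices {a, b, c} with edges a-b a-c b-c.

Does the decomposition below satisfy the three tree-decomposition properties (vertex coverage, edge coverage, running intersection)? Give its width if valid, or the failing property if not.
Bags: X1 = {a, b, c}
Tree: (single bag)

Every vertex of G appears in some bag (union = {a, b, c}); every edge is covered by a bag; and for each vertex v the set of bags containing v is connected in the bag tree. The decomposition is therefore valid. The largest bag has 3 vertices, so the width is 2.

Yes; width 2.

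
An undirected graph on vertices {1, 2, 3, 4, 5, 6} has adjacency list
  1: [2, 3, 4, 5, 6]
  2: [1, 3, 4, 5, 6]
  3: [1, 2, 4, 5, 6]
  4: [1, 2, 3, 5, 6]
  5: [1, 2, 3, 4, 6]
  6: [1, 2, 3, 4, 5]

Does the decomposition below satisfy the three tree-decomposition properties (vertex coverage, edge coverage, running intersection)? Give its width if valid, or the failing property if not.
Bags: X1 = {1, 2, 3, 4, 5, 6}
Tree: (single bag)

Checking the three conditions: (i) the bags cover all of {1, 2, 3, 4, 5, 6}; (ii) for each edge, some bag contains both endpoints; (iii) the bags containing any fixed vertex form a subtree. All hold, so the decomposition is valid with width 6 − 1 = 5.

Yes; width 5.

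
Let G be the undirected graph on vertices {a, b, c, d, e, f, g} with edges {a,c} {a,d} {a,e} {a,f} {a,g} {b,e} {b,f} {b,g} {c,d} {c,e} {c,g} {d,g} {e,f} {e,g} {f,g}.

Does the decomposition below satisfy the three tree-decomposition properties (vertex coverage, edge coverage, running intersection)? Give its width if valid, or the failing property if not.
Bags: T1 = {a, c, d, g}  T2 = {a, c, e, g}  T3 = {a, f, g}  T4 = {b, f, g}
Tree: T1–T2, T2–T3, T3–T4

A tree decomposition must satisfy three properties: every vertex lies in some bag; for every edge, both endpoints lie together in some bag; and for every vertex, the bags containing it form a connected subtree. Here edge (e,f) lies in no bag, so the decomposition is invalid.

No — edge (e,f) lies in no bag.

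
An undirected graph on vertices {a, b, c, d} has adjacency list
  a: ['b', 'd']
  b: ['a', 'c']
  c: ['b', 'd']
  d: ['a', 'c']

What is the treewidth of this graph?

A width-2 tree decomposition is:
Bags: B1 = {b, c, d}  B2 = {a, b, d}
Tree: B1–B2
The largest bag has 3 vertices, giving width 2; this decomposition certifies tw(G) ≤ 2. The edges b–c–d–a–b form a cycle, so G is not a tree and its treewidth is at least 2. Combining the bounds, tw(G) = 2.

2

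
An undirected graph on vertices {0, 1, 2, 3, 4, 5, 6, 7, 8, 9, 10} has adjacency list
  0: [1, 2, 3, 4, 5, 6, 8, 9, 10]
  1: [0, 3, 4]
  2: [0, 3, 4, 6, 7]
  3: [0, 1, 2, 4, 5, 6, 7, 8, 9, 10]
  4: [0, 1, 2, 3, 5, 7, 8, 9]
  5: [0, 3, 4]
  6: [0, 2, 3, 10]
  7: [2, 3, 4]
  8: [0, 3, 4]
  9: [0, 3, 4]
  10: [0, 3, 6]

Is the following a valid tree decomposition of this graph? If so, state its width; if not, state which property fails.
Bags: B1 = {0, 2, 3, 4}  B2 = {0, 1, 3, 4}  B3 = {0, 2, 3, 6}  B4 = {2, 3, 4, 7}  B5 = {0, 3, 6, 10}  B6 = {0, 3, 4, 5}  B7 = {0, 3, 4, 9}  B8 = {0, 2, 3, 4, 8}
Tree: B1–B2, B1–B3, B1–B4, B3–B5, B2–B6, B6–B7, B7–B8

No — bags containing vertex 2 are not connected in the tree.

A tree decomposition must satisfy three properties: every vertex lies in some bag; for every edge, both endpoints lie together in some bag; and for every vertex, the bags containing it form a connected subtree. Here bags containing vertex 2 are not connected in the tree, so the decomposition is invalid.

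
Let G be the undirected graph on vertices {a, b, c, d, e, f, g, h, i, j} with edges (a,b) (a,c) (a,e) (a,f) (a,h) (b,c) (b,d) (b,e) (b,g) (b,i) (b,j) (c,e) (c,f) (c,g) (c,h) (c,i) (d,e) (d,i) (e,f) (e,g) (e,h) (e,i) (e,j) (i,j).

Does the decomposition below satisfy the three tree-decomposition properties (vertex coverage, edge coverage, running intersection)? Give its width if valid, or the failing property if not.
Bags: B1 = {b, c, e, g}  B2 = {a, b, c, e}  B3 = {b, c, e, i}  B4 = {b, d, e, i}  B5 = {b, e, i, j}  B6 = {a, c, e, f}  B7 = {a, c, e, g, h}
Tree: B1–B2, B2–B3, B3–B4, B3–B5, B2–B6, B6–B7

A tree decomposition must satisfy three properties: every vertex lies in some bag; for every edge, both endpoints lie together in some bag; and for every vertex, the bags containing it form a connected subtree. Here bags containing vertex g are not connected in the tree, so the decomposition is invalid.

No — bags containing vertex g are not connected in the tree.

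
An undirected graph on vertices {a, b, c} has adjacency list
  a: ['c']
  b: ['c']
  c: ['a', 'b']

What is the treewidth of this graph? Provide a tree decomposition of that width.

Each bag holds 2 vertices, so the decomposition has width 1, which upper-bounds the treewidth. G has an edge, so its treewidth is at least 1. Combining the bounds, tw(G) = 1.

Treewidth 1.
One optimal decomposition is:
Bags: B1 = {a, c}  B2 = {b, c}
Tree: B1–B2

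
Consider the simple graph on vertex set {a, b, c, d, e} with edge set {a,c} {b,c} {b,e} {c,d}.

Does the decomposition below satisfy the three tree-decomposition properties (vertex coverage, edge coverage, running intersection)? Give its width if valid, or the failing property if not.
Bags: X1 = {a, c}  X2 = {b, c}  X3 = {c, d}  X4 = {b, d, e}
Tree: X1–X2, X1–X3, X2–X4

A tree decomposition must satisfy three properties: every vertex lies in some bag; for every edge, both endpoints lie together in some bag; and for every vertex, the bags containing it form a connected subtree. Here bags containing vertex d are not connected in the tree, so the decomposition is invalid.

No — bags containing vertex d are not connected in the tree.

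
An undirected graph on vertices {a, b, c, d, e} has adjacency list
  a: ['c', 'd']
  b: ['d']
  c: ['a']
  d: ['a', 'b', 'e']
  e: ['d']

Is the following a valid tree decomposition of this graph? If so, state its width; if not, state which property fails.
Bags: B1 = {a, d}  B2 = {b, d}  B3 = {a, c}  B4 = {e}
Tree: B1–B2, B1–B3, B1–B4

A tree decomposition must satisfy three properties: every vertex lies in some bag; for every edge, both endpoints lie together in some bag; and for every vertex, the bags containing it form a connected subtree. Here edge (d,e) lies in no bag, so the decomposition is invalid.

No — edge (d,e) lies in no bag.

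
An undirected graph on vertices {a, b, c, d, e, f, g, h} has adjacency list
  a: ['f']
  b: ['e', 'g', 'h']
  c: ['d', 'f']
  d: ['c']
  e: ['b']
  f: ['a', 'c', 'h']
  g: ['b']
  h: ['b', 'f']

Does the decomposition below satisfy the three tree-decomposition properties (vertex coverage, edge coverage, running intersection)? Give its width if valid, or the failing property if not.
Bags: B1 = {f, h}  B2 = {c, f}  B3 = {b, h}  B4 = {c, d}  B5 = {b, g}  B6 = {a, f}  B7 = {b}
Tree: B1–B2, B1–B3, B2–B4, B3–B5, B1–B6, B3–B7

No — vertex e appears in no bag.

A tree decomposition must satisfy three properties: every vertex lies in some bag; for every edge, both endpoints lie together in some bag; and for every vertex, the bags containing it form a connected subtree. Here vertex e appears in no bag, so the decomposition is invalid.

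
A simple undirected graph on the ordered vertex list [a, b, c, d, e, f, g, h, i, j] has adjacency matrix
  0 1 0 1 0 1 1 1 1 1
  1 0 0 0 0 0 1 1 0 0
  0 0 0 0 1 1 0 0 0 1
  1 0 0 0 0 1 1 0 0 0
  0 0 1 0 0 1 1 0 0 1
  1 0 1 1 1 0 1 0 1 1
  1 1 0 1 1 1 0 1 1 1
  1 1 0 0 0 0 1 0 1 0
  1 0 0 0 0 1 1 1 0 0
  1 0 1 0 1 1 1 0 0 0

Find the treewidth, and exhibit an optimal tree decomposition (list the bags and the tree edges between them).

Every bag has size at most 4, so the width is 4 − 1 = 3 and tw(G) ≤ 3. Conversely, {e, f, g, j} is a clique of size 4, and the vertices of any clique must share a bag in every tree decomposition; so some bag has ≥ 4 vertices and tw(G) ≥ 3. Therefore the treewidth is 3.

Treewidth 3.
Bags: B1 = {a, f, g, j}  B2 = {a, f, g, i}  B3 = {a, g, h, i}  B4 = {a, d, f, g}  B5 = {a, b, g, h}  B6 = {e, f, g, j}  B7 = {c, e, f, j}
Tree: B1–B2, B2–B3, B2–B4, B3–B5, B1–B6, B6–B7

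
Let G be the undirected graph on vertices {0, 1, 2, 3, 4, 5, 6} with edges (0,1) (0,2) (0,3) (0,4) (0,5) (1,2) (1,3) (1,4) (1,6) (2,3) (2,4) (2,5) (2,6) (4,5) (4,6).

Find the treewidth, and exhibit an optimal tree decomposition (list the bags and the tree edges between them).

Each bag holds 4 vertices, so the decomposition has width 3, which upper-bounds the treewidth. On the other hand G contains the 4-clique {0, 1, 2, 3}. A clique must lie in a single bag of any decomposition, so no decomposition can have width below 3. Combining the bounds, tw(G) = 3.

Treewidth 3.
One such decomposition:
Bags: B1 = {1, 2, 4, 6}  B2 = {0, 1, 2, 4}  B3 = {0, 2, 4, 5}  B4 = {0, 1, 2, 3}
Tree: B1–B2, B2–B3, B2–B4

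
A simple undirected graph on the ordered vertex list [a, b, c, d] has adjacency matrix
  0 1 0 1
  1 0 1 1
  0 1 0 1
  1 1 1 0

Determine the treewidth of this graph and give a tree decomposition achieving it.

Treewidth 2.
One such decomposition:
Bags: B1 = {a, b, d}  B2 = {b, c, d}
Tree: B1–B2

Every bag has size at most 3, so the width is 3 − 1 = 2 and tw(G) ≤ 2. Conversely, {b, c, d} is a clique of size 3, and the vertices of any clique must share a bag in every tree decomposition; so some bag has ≥ 3 vertices and tw(G) ≥ 2. Hence tw(G) = 2 exactly.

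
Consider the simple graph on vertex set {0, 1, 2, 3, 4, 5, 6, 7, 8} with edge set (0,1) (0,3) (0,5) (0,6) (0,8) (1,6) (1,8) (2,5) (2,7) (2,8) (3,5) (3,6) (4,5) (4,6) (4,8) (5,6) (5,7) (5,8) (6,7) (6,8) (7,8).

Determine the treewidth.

A width-3 tree decomposition is:
Bags: B1 = {0, 5, 6, 8}  B2 = {5, 6, 7, 8}  B3 = {0, 1, 6, 8}  B4 = {4, 5, 6, 8}  B5 = {2, 5, 7, 8}  B6 = {0, 3, 5, 6}
Tree: B1–B2, B1–B3, B1–B4, B2–B5, B1–B6
Every bag has size at most 4, so the width is 4 − 1 = 3 and tw(G) ≤ 3. For the lower bound, the 4 vertices {0, 1, 6, 8} are pairwise adjacent, and any tree decomposition puts a clique entirely inside one bag — forcing width ≥ 3. Therefore the treewidth is 3.

3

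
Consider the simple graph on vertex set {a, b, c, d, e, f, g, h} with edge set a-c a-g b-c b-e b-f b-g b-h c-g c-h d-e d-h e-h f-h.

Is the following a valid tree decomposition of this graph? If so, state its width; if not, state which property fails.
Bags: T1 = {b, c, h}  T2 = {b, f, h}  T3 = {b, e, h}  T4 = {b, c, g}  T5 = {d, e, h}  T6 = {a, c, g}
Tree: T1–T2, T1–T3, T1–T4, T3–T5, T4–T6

Every vertex of G appears in some bag (union = {a, b, c, d, e, f, g, h}); every edge is covered by a bag; and for each vertex v the set of bags containing v is connected in the bag tree. The decomposition is therefore valid. The largest bag has 3 vertices, so the width is 2.

Yes; width 2.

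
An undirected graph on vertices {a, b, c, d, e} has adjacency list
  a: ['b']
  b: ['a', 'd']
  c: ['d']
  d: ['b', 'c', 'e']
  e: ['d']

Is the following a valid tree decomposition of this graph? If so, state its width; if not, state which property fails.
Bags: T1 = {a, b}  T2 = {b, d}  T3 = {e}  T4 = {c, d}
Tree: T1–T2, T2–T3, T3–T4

No — edge (d,e) lies in no bag.

A tree decomposition must satisfy three properties: every vertex lies in some bag; for every edge, both endpoints lie together in some bag; and for every vertex, the bags containing it form a connected subtree. Here edge (d,e) lies in no bag, so the decomposition is invalid.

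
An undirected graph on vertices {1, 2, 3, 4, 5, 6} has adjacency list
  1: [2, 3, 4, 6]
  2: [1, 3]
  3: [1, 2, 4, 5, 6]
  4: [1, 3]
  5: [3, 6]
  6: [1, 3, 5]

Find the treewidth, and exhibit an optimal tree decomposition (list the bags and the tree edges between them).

Treewidth 2.
One such decomposition:
Bags: B1 = {1, 2, 3}  B2 = {1, 3, 6}  B3 = {3, 5, 6}  B4 = {1, 3, 4}
Tree: B1–B2, B2–B3, B1–B4

Each bag holds 3 vertices, so the decomposition has width 2, which upper-bounds the treewidth. For the lower bound, the 3 vertices {1, 2, 3} are pairwise adjacent, and any tree decomposition puts a clique entirely inside one bag — forcing width ≥ 2. Combining the bounds, tw(G) = 2.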